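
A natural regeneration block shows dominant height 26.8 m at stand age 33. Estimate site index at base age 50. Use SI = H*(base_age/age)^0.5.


Formula: SI = H_dom * (base_age / age)^0.5
Age ratio = 50 / 33 = 1.51515
sqrt(age_ratio) = 1.23091
SI = 26.8 * 1.23091 = 33.0 m

33.0


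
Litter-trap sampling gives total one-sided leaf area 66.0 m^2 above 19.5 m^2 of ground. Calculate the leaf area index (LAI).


Formula: LAI = total leaf area / ground area  (dimensionless)
LAI = 66.0 m^2 / 19.5 m^2
LAI = 3.38

3.38


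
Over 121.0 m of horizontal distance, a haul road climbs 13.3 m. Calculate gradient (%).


Formula: Gradient = rise / run * 100
Gradient = 13.3 / 121.0 * 100 = 11.0%

11.0


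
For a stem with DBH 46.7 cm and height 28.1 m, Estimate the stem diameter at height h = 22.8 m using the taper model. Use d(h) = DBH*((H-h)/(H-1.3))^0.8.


Taper: d(h) = DBH * ((H - h) / (H - 1.3))^0.8
Numerator = H - h = 28.1 - 22.8 = 5.3 m
Denominator = H - 1.3 = 28.1 - 1.3 = 26.8 m
Ratio = 5.3 / 26.8 = 0.19776
d = 46.7 * 0.19776^0.8 = 12.8 cm

12.8


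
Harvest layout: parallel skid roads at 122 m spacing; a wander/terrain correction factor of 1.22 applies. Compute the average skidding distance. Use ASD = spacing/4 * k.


Formula: ASD = (spacing / 4) * correction
Uncorrected distance = spacing / 4 = 122 / 4 = 30.5 m
ASD = 30.5 * 1.22 = 37 m

37


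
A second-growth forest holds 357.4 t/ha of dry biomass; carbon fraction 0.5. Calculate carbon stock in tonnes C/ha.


Formula: Carbon Stock = Biomass * Carbon Fraction
C = 357.4 t/ha * 0.5
C = 178.7 t C/ha

178.7


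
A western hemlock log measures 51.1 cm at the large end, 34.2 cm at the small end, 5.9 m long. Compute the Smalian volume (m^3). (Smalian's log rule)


Smalian: V = (A1 + A2)/2 * L,  A = pi*(D/200)^2
A1 = pi*(51.1/200)^2 = 0.205084 m^2
A2 = pi*(34.2/200)^2 = 0.091863 m^2
V = (0.205084+0.091863)/2*5.9 = 0.876 m^3

0.876


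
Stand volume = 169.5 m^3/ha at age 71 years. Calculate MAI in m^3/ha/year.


Formula: MAI = Total Volume / Stand Age
MAI = 169.5 m^3/ha / 71 years
MAI = 2.39 m^3/ha/year

2.39


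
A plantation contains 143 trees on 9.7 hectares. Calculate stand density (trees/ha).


Formula: Stand Density = N_trees / Area_ha
Density = 143 trees / 9.7 ha
Density = 15 trees/ha

15


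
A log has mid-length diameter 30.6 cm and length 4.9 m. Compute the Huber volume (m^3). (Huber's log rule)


Huber: V = Am * L,  Am = pi*(Dm/200)^2
Am = pi*(30.6/200)^2 = 0.073542 m^2
V = 0.073542*4.9 = 0.3604 m^3

0.3604


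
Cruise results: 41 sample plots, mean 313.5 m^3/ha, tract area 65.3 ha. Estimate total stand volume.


Formula: Total Volume = Mean Volume per ha * Total Area
Total Volume = 313.5 m^3/ha * 65.3 ha
Total Volume = 20472 m^3

20472


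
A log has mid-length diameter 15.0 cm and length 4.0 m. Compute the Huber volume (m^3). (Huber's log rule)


Huber: V = Am * L,  Am = pi*(Dm/200)^2
Am = pi*(15.0/200)^2 = 0.017671 m^2
V = 0.017671*4.0 = 0.0707 m^3

0.0707


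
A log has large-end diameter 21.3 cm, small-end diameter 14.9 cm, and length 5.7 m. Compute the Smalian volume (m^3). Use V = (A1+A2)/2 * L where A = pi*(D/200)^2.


Smalian: V = (A1 + A2)/2 * L,  A = pi*(D/200)^2
A1 = pi*(21.3/200)^2 = 0.035633 m^2
A2 = pi*(14.9/200)^2 = 0.017437 m^2
V = (0.035633+0.017437)/2*5.7 = 0.1512 m^3

0.1512


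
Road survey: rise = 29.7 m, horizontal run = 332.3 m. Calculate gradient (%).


Formula: Gradient = rise / run * 100
Gradient = 29.7 / 332.3 * 100 = 8.9%

8.9


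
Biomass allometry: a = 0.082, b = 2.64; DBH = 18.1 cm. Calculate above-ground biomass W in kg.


Formula: W = a * DBH^b  (allometric power law)
DBH^b = 18.1^2.64 = 2090.6024
W = 0.082 * 2090.6024 = 171.4 kg

171.4


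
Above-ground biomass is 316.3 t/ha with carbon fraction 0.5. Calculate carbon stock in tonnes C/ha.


Formula: Carbon Stock = Biomass * Carbon Fraction
C = 316.3 t/ha * 0.5
C = 158.2 t C/ha

158.2


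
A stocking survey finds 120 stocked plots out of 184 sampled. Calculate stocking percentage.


Formula: Stocking % = stocked plots / total plots * 100
Stocking = 120 / 184 * 100
Stocking = 0.6522 * 100 = 65.2%

65.2


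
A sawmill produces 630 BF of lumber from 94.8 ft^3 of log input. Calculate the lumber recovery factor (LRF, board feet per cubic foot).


Formula: LRF = Lumber Output (BF) / Log Input (ft^3)
LRF = 630 BF / 94.8 ft^3
LRF = 6.65 BF/ft^3

6.65


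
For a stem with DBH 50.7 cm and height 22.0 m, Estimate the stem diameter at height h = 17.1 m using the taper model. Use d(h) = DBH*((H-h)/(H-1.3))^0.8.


Taper: d(h) = DBH * ((H - h) / (H - 1.3))^0.8
Numerator = H - h = 22.0 - 17.1 = 4.9 m
Denominator = H - 1.3 = 22.0 - 1.3 = 20.7 m
Ratio = 4.9 / 20.7 = 0.23671
d = 50.7 * 0.23671^0.8 = 16.0 cm

16.0


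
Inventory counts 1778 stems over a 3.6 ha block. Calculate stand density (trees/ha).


Formula: Stand Density = N_trees / Area_ha
Density = 1778 trees / 3.6 ha
Density = 494 trees/ha

494


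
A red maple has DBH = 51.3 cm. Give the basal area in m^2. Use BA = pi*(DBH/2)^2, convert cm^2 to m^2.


Formula: BA = pi * (DBH/2)^2 / 10000  (cm^2 to m^2)
Radius = DBH/2 = 51.3/2 = 25.65 cm
BA = pi * 25.65^2 / 10000
   = 2066.9245 cm^2 / 10000
   = 0.2067 m^2

0.2067


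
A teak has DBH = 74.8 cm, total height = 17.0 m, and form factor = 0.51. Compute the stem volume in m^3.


Formula: V = pi * (DBH/200)^2 * H * ff
Radius = DBH/200 = 74.8/200 = 0.374 m
Radius^2 = 0.374^2 = 0.139876 m^2
V = pi * 0.139876 * 17.0 * 0.51
V = 3.81 m^3

3.81


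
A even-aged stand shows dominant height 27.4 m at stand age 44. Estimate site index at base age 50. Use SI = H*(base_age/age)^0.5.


Formula: SI = H_dom * (base_age / age)^0.5
Age ratio = 50 / 44 = 1.13636
sqrt(age_ratio) = 1.066
SI = 27.4 * 1.066 = 29.2 m

29.2


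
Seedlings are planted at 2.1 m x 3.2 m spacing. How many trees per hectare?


Formula: TPH = 10000 m^2/ha / (spacing_x * spacing_y)
Area per tree = 2.1 m * 3.2 m = 6.72 m^2
TPH = 10000 / 6.72 = 1488 trees/ha

1488


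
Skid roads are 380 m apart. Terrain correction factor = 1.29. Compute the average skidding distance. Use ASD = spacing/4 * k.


Formula: ASD = (spacing / 4) * correction
Uncorrected distance = spacing / 4 = 380 / 4 = 95 m
ASD = 95 * 1.29 = 123 m

123


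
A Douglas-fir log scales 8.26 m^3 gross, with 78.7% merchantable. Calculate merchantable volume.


Formula: MV = V_total * (merchantable_pct / 100)
Merchantable fraction = 78.7% / 100 = 0.787
MV = 8.26 m^3 * 0.787 = 6.501 m^3

6.501


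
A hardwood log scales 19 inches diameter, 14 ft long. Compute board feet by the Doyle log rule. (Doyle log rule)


Doyle: BF = (D - 4)^2 * L / 16
Adjusted diameter = 19 - 4 = 15 in
(D-4)^2 = 15^2 = 225
BF = 225 * 14 / 16 = 197 BF

197


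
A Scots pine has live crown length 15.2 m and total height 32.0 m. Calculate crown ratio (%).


Formula: Crown Ratio = (Crown Length / Total Height) * 100
CR = (15.2 m / 32.0 m) * 100
CR = 0.475 * 100 = 47.5%

47.5


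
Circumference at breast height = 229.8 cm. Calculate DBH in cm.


Formula: DBH = C / pi
DBH = 229.8 / pi
pi = 3.14159...
DBH = 73.1 cm

73.1


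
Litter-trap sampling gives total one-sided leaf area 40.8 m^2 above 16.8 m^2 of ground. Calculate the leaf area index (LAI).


Formula: LAI = total leaf area / ground area  (dimensionless)
LAI = 40.8 m^2 / 16.8 m^2
LAI = 2.43

2.43


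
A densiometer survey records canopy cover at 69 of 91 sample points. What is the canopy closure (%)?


Formula: Canopy closure = covered points / total points * 100
Closure = 69 / 91 * 100
Closure = 0.7582 * 100 = 75.8%

75.8


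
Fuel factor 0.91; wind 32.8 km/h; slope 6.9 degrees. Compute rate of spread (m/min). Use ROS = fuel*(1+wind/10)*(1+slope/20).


Formula: ROS = fuel * (1 + wind/10) * (1 + slope/20)
Wind factor = 1 + 32.8/10 = 4.28
Slope factor = 1 + 6.9/20 = 1.345
ROS = 0.91 * 4.28 * 1.345 = 5.24 m/min

5.24


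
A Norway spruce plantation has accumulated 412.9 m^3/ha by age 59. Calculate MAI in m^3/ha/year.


Formula: MAI = Total Volume / Stand Age
MAI = 412.9 m^3/ha / 59 years
MAI = 7.0 m^3/ha/year

7.0


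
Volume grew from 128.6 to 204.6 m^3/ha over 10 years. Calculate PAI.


Formula: PAI = (V_T2 - V_T1) / (T2 - T1)
Volume increment = 204.6 - 128.6 = 76.0 m^3/ha
PAI = 76.0 / 10 = 7.6 m^3/ha/year

7.6


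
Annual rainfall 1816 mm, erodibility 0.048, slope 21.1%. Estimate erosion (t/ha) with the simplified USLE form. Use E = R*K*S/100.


Formula: E = R * K * S / 100  (simplified USLE)
R * K = 1816 * 0.048 = 87.168
E = 87.168 * 21.1 / 100 = 18.39 t/ha

18.39


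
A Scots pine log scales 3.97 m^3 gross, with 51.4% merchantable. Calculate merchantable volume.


Formula: MV = V_total * (merchantable_pct / 100)
Merchantable fraction = 51.4% / 100 = 0.514
MV = 3.97 m^3 * 0.514 = 2.041 m^3

2.041


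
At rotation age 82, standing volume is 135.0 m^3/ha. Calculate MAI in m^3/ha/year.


Formula: MAI = Total Volume / Stand Age
MAI = 135.0 m^3/ha / 82 years
MAI = 1.65 m^3/ha/year

1.65


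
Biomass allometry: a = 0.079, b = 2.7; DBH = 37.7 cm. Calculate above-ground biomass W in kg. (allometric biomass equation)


Formula: W = a * DBH^b  (allometric power law)
DBH^b = 37.7^2.7 = 18035.2284
W = 0.079 * 18035.2284 = 1424.8 kg

1424.8


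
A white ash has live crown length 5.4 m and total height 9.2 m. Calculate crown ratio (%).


Formula: Crown Ratio = (Crown Length / Total Height) * 100
CR = (5.4 m / 9.2 m) * 100
CR = 0.587 * 100 = 58.7%

58.7


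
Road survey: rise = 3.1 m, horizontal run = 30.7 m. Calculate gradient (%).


Formula: Gradient = rise / run * 100
Gradient = 3.1 / 30.7 * 100 = 10.1%

10.1


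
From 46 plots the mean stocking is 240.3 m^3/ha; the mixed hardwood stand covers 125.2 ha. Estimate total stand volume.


Formula: Total Volume = Mean Volume per ha * Total Area
Total Volume = 240.3 m^3/ha * 125.2 ha
Total Volume = 30086 m^3

30086


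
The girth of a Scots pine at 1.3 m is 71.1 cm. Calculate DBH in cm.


Formula: DBH = C / pi
DBH = 71.1 / pi
pi = 3.14159...
DBH = 22.6 cm

22.6


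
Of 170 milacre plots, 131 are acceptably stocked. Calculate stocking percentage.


Formula: Stocking % = stocked plots / total plots * 100
Stocking = 131 / 170 * 100
Stocking = 0.7706 * 100 = 77.1%

77.1


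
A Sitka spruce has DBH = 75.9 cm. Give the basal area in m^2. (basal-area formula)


Formula: BA = pi * (DBH/2)^2 / 10000  (cm^2 to m^2)
Radius = DBH/2 = 75.9/2 = 37.95 cm
BA = pi * 37.95^2 / 10000
   = 4524.5296 cm^2 / 10000
   = 0.4525 m^2

0.4525


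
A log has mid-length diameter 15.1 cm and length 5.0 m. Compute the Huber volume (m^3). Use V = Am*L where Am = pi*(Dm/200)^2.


Huber: V = Am * L,  Am = pi*(Dm/200)^2
Am = pi*(15.1/200)^2 = 0.017908 m^2
V = 0.017908*5.0 = 0.0895 m^3

0.0895


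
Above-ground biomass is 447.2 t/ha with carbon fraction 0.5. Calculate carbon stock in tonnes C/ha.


Formula: Carbon Stock = Biomass * Carbon Fraction
C = 447.2 t/ha * 0.5
C = 223.6 t C/ha

223.6


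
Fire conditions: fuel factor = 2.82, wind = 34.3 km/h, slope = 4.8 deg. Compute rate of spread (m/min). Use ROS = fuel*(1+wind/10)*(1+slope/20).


Formula: ROS = fuel * (1 + wind/10) * (1 + slope/20)
Wind factor = 1 + 34.3/10 = 4.43
Slope factor = 1 + 4.8/20 = 1.24
ROS = 2.82 * 4.43 * 1.24 = 15.49 m/min

15.49


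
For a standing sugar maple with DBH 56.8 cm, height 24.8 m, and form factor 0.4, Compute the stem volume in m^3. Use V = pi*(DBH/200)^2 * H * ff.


Formula: V = pi * (DBH/200)^2 * H * ff
Radius = DBH/200 = 56.8/200 = 0.284 m
Radius^2 = 0.284^2 = 0.080656 m^2
V = pi * 0.080656 * 24.8 * 0.4
V = 2.514 m^3

2.514


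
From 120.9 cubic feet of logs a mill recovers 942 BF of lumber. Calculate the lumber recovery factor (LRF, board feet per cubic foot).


Formula: LRF = Lumber Output (BF) / Log Input (ft^3)
LRF = 942 BF / 120.9 ft^3
LRF = 7.79 BF/ft^3

7.79


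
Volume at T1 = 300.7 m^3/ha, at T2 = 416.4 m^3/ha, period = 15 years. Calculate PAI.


Formula: PAI = (V_T2 - V_T1) / (T2 - T1)
Volume increment = 416.4 - 300.7 = 115.7 m^3/ha
PAI = 115.7 / 15 = 7.71 m^3/ha/year

7.71


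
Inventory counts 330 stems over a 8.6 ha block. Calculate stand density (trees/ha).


Formula: Stand Density = N_trees / Area_ha
Density = 330 trees / 8.6 ha
Density = 38 trees/ha

38


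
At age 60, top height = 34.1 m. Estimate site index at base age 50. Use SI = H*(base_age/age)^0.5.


Formula: SI = H_dom * (base_age / age)^0.5
Age ratio = 50 / 60 = 0.83333
sqrt(age_ratio) = 0.91287
SI = 34.1 * 0.91287 = 31.1 m

31.1


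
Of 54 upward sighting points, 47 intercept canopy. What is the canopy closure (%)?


Formula: Canopy closure = covered points / total points * 100
Closure = 47 / 54 * 100
Closure = 0.8704 * 100 = 87.0%

87.0


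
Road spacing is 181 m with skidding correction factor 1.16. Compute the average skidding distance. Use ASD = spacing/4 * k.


Formula: ASD = (spacing / 4) * correction
Uncorrected distance = spacing / 4 = 181 / 4 = 45.25 m
ASD = 45.25 * 1.16 = 52 m

52


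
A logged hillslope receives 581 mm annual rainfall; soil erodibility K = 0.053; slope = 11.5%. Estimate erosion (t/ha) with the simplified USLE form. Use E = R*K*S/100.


Formula: E = R * K * S / 100  (simplified USLE)
R * K = 581 * 0.053 = 30.793
E = 30.793 * 11.5 / 100 = 3.54 t/ha

3.54


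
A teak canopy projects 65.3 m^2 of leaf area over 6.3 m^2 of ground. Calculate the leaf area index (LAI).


Formula: LAI = total leaf area / ground area  (dimensionless)
LAI = 65.3 m^2 / 6.3 m^2
LAI = 10.37

10.37


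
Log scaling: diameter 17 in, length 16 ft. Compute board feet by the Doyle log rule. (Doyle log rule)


Doyle: BF = (D - 4)^2 * L / 16
Adjusted diameter = 17 - 4 = 13 in
(D-4)^2 = 13^2 = 169
BF = 169 * 16 / 16 = 169 BF

169


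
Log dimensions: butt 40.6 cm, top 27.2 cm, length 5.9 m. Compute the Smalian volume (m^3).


Smalian: V = (A1 + A2)/2 * L,  A = pi*(D/200)^2
A1 = pi*(40.6/200)^2 = 0.129462 m^2
A2 = pi*(27.2/200)^2 = 0.058107 m^2
V = (0.129462+0.058107)/2*5.9 = 0.5533 m^3

0.5533


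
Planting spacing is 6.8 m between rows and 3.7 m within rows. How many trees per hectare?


Formula: TPH = 10000 m^2/ha / (spacing_x * spacing_y)
Area per tree = 6.8 m * 3.7 m = 25.16 m^2
TPH = 10000 / 25.16 = 397 trees/ha

397


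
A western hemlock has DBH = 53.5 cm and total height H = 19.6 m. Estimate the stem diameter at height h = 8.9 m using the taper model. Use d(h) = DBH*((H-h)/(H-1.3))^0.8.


Taper: d(h) = DBH * ((H - h) / (H - 1.3))^0.8
Numerator = H - h = 19.6 - 8.9 = 10.7 m
Denominator = H - 1.3 = 19.6 - 1.3 = 18.3 m
Ratio = 10.7 / 18.3 = 0.5847
d = 53.5 * 0.5847^0.8 = 34.8 cm

34.8


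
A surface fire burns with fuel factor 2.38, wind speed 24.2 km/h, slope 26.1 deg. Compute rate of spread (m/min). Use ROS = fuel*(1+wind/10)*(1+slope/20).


Formula: ROS = fuel * (1 + wind/10) * (1 + slope/20)
Wind factor = 1 + 24.2/10 = 3.42
Slope factor = 1 + 26.1/20 = 2.305
ROS = 2.38 * 3.42 * 2.305 = 18.76 m/min

18.76


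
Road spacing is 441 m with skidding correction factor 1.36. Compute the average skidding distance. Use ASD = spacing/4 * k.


Formula: ASD = (spacing / 4) * correction
Uncorrected distance = spacing / 4 = 441 / 4 = 110.25 m
ASD = 110.25 * 1.36 = 150 m

150


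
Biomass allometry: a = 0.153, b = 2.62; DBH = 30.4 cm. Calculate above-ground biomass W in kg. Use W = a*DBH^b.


Formula: W = a * DBH^b  (allometric power law)
DBH^b = 30.4^2.62 = 7675.8908
W = 0.153 * 7675.8908 = 1174.4 kg

1174.4


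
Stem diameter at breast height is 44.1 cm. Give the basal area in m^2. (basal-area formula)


Formula: BA = pi * (DBH/2)^2 / 10000  (cm^2 to m^2)
Radius = DBH/2 = 44.1/2 = 22.05 cm
BA = pi * 22.05^2 / 10000
   = 1527.4502 cm^2 / 10000
   = 0.1527 m^2

0.1527


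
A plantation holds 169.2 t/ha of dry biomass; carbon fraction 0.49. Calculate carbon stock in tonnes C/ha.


Formula: Carbon Stock = Biomass * Carbon Fraction
C = 169.2 t/ha * 0.49
C = 82.9 t C/ha

82.9


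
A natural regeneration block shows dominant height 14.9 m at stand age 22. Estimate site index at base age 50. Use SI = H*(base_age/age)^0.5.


Formula: SI = H_dom * (base_age / age)^0.5
Age ratio = 50 / 22 = 2.27273
sqrt(age_ratio) = 1.50756
SI = 14.9 * 1.50756 = 22.5 m

22.5


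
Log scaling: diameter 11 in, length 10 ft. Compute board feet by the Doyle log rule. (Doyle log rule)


Doyle: BF = (D - 4)^2 * L / 16
Adjusted diameter = 11 - 4 = 7 in
(D-4)^2 = 7^2 = 49
BF = 49 * 10 / 16 = 31 BF

31


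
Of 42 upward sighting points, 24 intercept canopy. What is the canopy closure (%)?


Formula: Canopy closure = covered points / total points * 100
Closure = 24 / 42 * 100
Closure = 0.5714 * 100 = 57.1%

57.1


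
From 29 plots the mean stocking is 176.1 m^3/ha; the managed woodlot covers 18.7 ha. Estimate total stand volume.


Formula: Total Volume = Mean Volume per ha * Total Area
Total Volume = 176.1 m^3/ha * 18.7 ha
Total Volume = 3293 m^3

3293


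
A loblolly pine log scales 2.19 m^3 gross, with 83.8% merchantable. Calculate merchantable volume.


Formula: MV = V_total * (merchantable_pct / 100)
Merchantable fraction = 83.8% / 100 = 0.838
MV = 2.19 m^3 * 0.838 = 1.835 m^3

1.835


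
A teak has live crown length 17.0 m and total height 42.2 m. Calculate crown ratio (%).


Formula: Crown Ratio = (Crown Length / Total Height) * 100
CR = (17.0 m / 42.2 m) * 100
CR = 0.4028 * 100 = 40.3%

40.3


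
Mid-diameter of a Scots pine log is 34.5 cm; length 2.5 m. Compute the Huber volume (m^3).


Huber: V = Am * L,  Am = pi*(Dm/200)^2
Am = pi*(34.5/200)^2 = 0.093482 m^2
V = 0.093482*2.5 = 0.2337 m^3

0.2337


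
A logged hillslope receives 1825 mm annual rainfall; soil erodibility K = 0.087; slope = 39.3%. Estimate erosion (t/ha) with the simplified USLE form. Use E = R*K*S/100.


Formula: E = R * K * S / 100  (simplified USLE)
R * K = 1825 * 0.087 = 158.775
E = 158.775 * 39.3 / 100 = 62.4 t/ha

62.4


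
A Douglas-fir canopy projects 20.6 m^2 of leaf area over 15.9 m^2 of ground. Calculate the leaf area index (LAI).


Formula: LAI = total leaf area / ground area  (dimensionless)
LAI = 20.6 m^2 / 15.9 m^2
LAI = 1.3

1.3


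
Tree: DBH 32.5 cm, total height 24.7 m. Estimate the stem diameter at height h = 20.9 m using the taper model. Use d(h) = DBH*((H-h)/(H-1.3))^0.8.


Taper: d(h) = DBH * ((H - h) / (H - 1.3))^0.8
Numerator = H - h = 24.7 - 20.9 = 3.8 m
Denominator = H - 1.3 = 24.7 - 1.3 = 23.4 m
Ratio = 3.8 / 23.4 = 0.16239
d = 32.5 * 0.16239^0.8 = 7.6 cm

7.6


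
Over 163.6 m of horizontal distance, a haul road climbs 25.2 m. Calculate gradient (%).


Formula: Gradient = rise / run * 100
Gradient = 25.2 / 163.6 * 100 = 15.4%

15.4


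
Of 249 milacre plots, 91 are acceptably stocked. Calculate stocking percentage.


Formula: Stocking % = stocked plots / total plots * 100
Stocking = 91 / 249 * 100
Stocking = 0.3655 * 100 = 36.5%

36.5


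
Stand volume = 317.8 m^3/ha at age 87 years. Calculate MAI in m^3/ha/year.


Formula: MAI = Total Volume / Stand Age
MAI = 317.8 m^3/ha / 87 years
MAI = 3.65 m^3/ha/year

3.65


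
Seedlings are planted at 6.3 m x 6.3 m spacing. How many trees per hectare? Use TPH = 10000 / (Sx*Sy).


Formula: TPH = 10000 m^2/ha / (spacing_x * spacing_y)
Area per tree = 6.3 m * 6.3 m = 39.69 m^2
TPH = 10000 / 39.69 = 252 trees/ha

252


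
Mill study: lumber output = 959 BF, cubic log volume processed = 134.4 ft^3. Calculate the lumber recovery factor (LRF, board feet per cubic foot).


Formula: LRF = Lumber Output (BF) / Log Input (ft^3)
LRF = 959 BF / 134.4 ft^3
LRF = 7.14 BF/ft^3

7.14


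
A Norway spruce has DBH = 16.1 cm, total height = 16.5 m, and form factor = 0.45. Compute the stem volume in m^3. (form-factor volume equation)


Formula: V = pi * (DBH/200)^2 * H * ff
Radius = DBH/200 = 16.1/200 = 0.0805 m
Radius^2 = 0.0805^2 = 0.00648025 m^2
V = pi * 0.00648025 * 16.5 * 0.45
V = 0.151 m^3

0.151


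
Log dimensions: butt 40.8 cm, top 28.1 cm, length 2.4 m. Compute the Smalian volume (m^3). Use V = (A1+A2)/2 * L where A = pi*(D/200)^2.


Smalian: V = (A1 + A2)/2 * L,  A = pi*(D/200)^2
A1 = pi*(40.8/200)^2 = 0.130741 m^2
A2 = pi*(28.1/200)^2 = 0.062016 m^2
V = (0.130741+0.062016)/2*2.4 = 0.2313 m^3

0.2313


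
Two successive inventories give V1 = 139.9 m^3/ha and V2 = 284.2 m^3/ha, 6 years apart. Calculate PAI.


Formula: PAI = (V_T2 - V_T1) / (T2 - T1)
Volume increment = 284.2 - 139.9 = 144.3 m^3/ha
PAI = 144.3 / 6 = 24.05 m^3/ha/year

24.05


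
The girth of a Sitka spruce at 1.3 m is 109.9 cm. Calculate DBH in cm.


Formula: DBH = C / pi
DBH = 109.9 / pi
pi = 3.14159...
DBH = 35.0 cm

35.0


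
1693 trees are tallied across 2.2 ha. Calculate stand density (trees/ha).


Formula: Stand Density = N_trees / Area_ha
Density = 1693 trees / 2.2 ha
Density = 770 trees/ha

770


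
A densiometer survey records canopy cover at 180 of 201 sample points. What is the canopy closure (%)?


Formula: Canopy closure = covered points / total points * 100
Closure = 180 / 201 * 100
Closure = 0.8955 * 100 = 89.6%

89.6


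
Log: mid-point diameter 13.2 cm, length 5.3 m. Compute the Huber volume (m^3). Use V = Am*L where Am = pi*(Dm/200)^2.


Huber: V = Am * L,  Am = pi*(Dm/200)^2
Am = pi*(13.2/200)^2 = 0.013685 m^2
V = 0.013685*5.3 = 0.0725 m^3

0.0725


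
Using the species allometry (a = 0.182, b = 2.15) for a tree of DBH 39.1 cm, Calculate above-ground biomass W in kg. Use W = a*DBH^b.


Formula: W = a * DBH^b  (allometric power law)
DBH^b = 39.1^2.15 = 2649.5983
W = 0.182 * 2649.5983 = 482.2 kg

482.2


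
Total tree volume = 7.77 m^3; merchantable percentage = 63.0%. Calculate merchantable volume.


Formula: MV = V_total * (merchantable_pct / 100)
Merchantable fraction = 63.0% / 100 = 0.63
MV = 7.77 m^3 * 0.63 = 4.895 m^3

4.895


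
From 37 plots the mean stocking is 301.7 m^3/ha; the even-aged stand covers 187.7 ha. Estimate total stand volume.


Formula: Total Volume = Mean Volume per ha * Total Area
Total Volume = 301.7 m^3/ha * 187.7 ha
Total Volume = 56629 m^3

56629


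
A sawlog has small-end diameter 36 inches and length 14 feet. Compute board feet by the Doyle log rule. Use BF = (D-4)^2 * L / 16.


Doyle: BF = (D - 4)^2 * L / 16
Adjusted diameter = 36 - 4 = 32 in
(D-4)^2 = 32^2 = 1024
BF = 1024 * 14 / 16 = 896 BF

896


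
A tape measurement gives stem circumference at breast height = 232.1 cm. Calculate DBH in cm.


Formula: DBH = C / pi
DBH = 232.1 / pi
pi = 3.14159...
DBH = 73.9 cm

73.9


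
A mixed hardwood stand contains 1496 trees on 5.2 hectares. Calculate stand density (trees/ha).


Formula: Stand Density = N_trees / Area_ha
Density = 1496 trees / 5.2 ha
Density = 288 trees/ha

288


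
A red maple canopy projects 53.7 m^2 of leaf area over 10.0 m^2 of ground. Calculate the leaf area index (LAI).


Formula: LAI = total leaf area / ground area  (dimensionless)
LAI = 53.7 m^2 / 10.0 m^2
LAI = 5.37

5.37


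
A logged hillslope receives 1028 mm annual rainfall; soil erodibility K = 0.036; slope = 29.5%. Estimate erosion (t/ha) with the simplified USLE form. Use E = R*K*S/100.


Formula: E = R * K * S / 100  (simplified USLE)
R * K = 1028 * 0.036 = 37.008
E = 37.008 * 29.5 / 100 = 10.92 t/ha

10.92


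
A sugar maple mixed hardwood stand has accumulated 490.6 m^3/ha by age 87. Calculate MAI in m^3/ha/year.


Formula: MAI = Total Volume / Stand Age
MAI = 490.6 m^3/ha / 87 years
MAI = 5.64 m^3/ha/year

5.64


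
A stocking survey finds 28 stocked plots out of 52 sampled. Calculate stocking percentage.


Formula: Stocking % = stocked plots / total plots * 100
Stocking = 28 / 52 * 100
Stocking = 0.5385 * 100 = 53.8%

53.8


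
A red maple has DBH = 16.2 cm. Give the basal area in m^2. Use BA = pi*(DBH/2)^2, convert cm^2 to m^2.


Formula: BA = pi * (DBH/2)^2 / 10000  (cm^2 to m^2)
Radius = DBH/2 = 16.2/2 = 8.1 cm
BA = pi * 8.1^2 / 10000
   = 206.1199 cm^2 / 10000
   = 0.0206 m^2

0.0206


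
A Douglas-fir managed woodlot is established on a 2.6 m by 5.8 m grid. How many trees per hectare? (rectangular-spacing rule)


Formula: TPH = 10000 m^2/ha / (spacing_x * spacing_y)
Area per tree = 2.6 m * 5.8 m = 15.08 m^2
TPH = 10000 / 15.08 = 663 trees/ha

663


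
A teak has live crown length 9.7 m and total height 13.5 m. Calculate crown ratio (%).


Formula: Crown Ratio = (Crown Length / Total Height) * 100
CR = (9.7 m / 13.5 m) * 100
CR = 0.7185 * 100 = 71.9%

71.9


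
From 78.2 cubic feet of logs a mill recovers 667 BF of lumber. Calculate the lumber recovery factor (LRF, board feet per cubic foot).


Formula: LRF = Lumber Output (BF) / Log Input (ft^3)
LRF = 667 BF / 78.2 ft^3
LRF = 8.53 BF/ft^3

8.53


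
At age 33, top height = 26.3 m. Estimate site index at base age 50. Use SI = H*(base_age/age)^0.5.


Formula: SI = H_dom * (base_age / age)^0.5
Age ratio = 50 / 33 = 1.51515
sqrt(age_ratio) = 1.23091
SI = 26.3 * 1.23091 = 32.4 m

32.4


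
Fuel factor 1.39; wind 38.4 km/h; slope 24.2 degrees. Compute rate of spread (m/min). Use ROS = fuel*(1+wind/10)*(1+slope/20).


Formula: ROS = fuel * (1 + wind/10) * (1 + slope/20)
Wind factor = 1 + 38.4/10 = 4.84
Slope factor = 1 + 24.2/20 = 2.21
ROS = 1.39 * 4.84 * 2.21 = 14.87 m/min

14.87


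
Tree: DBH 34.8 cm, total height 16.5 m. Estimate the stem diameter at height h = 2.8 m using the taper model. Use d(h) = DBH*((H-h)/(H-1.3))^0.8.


Taper: d(h) = DBH * ((H - h) / (H - 1.3))^0.8
Numerator = H - h = 16.5 - 2.8 = 13.7 m
Denominator = H - 1.3 = 16.5 - 1.3 = 15.2 m
Ratio = 13.7 / 15.2 = 0.90132
d = 34.8 * 0.90132^0.8 = 32.0 cm

32.0


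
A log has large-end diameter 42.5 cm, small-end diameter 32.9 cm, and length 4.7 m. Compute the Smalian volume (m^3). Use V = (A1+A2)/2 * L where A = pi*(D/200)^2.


Smalian: V = (A1 + A2)/2 * L,  A = pi*(D/200)^2
A1 = pi*(42.5/200)^2 = 0.141863 m^2
A2 = pi*(32.9/200)^2 = 0.085012 m^2
V = (0.141863+0.085012)/2*4.7 = 0.5332 m^3

0.5332


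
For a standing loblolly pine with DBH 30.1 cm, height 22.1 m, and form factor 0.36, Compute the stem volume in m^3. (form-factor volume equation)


Formula: V = pi * (DBH/200)^2 * H * ff
Radius = DBH/200 = 30.1/200 = 0.1505 m
Radius^2 = 0.1505^2 = 0.02265025 m^2
V = pi * 0.02265025 * 22.1 * 0.36
V = 0.566 m^3

0.566


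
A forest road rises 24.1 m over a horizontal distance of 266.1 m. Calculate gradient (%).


Formula: Gradient = rise / run * 100
Gradient = 24.1 / 266.1 * 100 = 9.1%

9.1


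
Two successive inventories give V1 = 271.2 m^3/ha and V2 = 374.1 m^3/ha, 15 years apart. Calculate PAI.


Formula: PAI = (V_T2 - V_T1) / (T2 - T1)
Volume increment = 374.1 - 271.2 = 102.9 m^3/ha
PAI = 102.9 / 15 = 6.86 m^3/ha/year

6.86


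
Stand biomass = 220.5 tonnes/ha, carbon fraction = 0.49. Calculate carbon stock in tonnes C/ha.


Formula: Carbon Stock = Biomass * Carbon Fraction
C = 220.5 t/ha * 0.49
C = 108.0 t C/ha

108.0


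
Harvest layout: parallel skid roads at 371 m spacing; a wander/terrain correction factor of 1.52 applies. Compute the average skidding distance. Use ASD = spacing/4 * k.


Formula: ASD = (spacing / 4) * correction
Uncorrected distance = spacing / 4 = 371 / 4 = 92.75 m
ASD = 92.75 * 1.52 = 141 m

141


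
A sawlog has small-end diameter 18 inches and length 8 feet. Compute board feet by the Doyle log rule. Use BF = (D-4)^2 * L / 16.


Doyle: BF = (D - 4)^2 * L / 16
Adjusted diameter = 18 - 4 = 14 in
(D-4)^2 = 14^2 = 196
BF = 196 * 8 / 16 = 98 BF

98


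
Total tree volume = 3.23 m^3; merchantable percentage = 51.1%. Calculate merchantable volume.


Formula: MV = V_total * (merchantable_pct / 100)
Merchantable fraction = 51.1% / 100 = 0.511
MV = 3.23 m^3 * 0.511 = 1.651 m^3

1.651


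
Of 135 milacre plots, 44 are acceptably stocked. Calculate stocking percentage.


Formula: Stocking % = stocked plots / total plots * 100
Stocking = 44 / 135 * 100
Stocking = 0.3259 * 100 = 32.6%

32.6


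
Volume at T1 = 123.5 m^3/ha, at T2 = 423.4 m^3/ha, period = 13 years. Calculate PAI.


Formula: PAI = (V_T2 - V_T1) / (T2 - T1)
Volume increment = 423.4 - 123.5 = 299.9 m^3/ha
PAI = 299.9 / 13 = 23.07 m^3/ha/year

23.07


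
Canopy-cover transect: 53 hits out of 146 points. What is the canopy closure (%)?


Formula: Canopy closure = covered points / total points * 100
Closure = 53 / 146 * 100
Closure = 0.363 * 100 = 36.3%

36.3


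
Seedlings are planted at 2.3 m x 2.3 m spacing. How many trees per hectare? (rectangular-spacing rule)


Formula: TPH = 10000 m^2/ha / (spacing_x * spacing_y)
Area per tree = 2.3 m * 2.3 m = 5.29 m^2
TPH = 10000 / 5.29 = 1890 trees/ha

1890


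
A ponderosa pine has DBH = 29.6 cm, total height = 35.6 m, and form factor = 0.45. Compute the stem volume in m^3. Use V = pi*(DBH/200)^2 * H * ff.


Formula: V = pi * (DBH/200)^2 * H * ff
Radius = DBH/200 = 29.6/200 = 0.148 m
Radius^2 = 0.148^2 = 0.021904 m^2
V = pi * 0.021904 * 35.6 * 0.45
V = 1.102 m^3

1.102


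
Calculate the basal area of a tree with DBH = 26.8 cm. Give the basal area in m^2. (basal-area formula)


Formula: BA = pi * (DBH/2)^2 / 10000  (cm^2 to m^2)
Radius = DBH/2 = 26.8/2 = 13.4 cm
BA = pi * 13.4^2 / 10000
   = 564.1044 cm^2 / 10000
   = 0.0564 m^2

0.0564


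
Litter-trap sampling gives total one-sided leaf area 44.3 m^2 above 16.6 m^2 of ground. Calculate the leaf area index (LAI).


Formula: LAI = total leaf area / ground area  (dimensionless)
LAI = 44.3 m^2 / 16.6 m^2
LAI = 2.67

2.67


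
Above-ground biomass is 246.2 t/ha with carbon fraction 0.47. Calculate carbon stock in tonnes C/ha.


Formula: Carbon Stock = Biomass * Carbon Fraction
C = 246.2 t/ha * 0.47
C = 115.7 t C/ha

115.7


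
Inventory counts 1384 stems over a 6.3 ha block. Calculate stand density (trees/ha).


Formula: Stand Density = N_trees / Area_ha
Density = 1384 trees / 6.3 ha
Density = 220 trees/ha

220


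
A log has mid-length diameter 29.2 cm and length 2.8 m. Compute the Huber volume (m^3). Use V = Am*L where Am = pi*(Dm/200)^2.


Huber: V = Am * L,  Am = pi*(Dm/200)^2
Am = pi*(29.2/200)^2 = 0.066966 m^2
V = 0.066966*2.8 = 0.1875 m^3

0.1875


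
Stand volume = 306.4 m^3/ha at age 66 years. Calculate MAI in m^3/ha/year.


Formula: MAI = Total Volume / Stand Age
MAI = 306.4 m^3/ha / 66 years
MAI = 4.64 m^3/ha/year

4.64


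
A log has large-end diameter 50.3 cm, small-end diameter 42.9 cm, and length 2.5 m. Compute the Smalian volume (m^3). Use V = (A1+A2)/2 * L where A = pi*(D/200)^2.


Smalian: V = (A1 + A2)/2 * L,  A = pi*(D/200)^2
A1 = pi*(50.3/200)^2 = 0.198713 m^2
A2 = pi*(42.9/200)^2 = 0.144545 m^2
V = (0.198713+0.144545)/2*2.5 = 0.4291 m^3

0.4291


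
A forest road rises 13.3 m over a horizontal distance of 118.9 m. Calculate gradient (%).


Formula: Gradient = rise / run * 100
Gradient = 13.3 / 118.9 * 100 = 11.2%

11.2


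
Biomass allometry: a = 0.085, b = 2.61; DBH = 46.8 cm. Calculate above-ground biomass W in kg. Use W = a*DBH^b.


Formula: W = a * DBH^b  (allometric power law)
DBH^b = 46.8^2.61 = 22873.9768
W = 0.085 * 22873.9768 = 1944.3 kg

1944.3


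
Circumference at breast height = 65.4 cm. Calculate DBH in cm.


Formula: DBH = C / pi
DBH = 65.4 / pi
pi = 3.14159...
DBH = 20.8 cm

20.8


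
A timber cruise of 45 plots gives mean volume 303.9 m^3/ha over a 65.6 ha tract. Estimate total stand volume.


Formula: Total Volume = Mean Volume per ha * Total Area
Total Volume = 303.9 m^3/ha * 65.6 ha
Total Volume = 19936 m^3

19936


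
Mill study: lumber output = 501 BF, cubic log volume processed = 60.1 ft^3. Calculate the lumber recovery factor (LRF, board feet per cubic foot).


Formula: LRF = Lumber Output (BF) / Log Input (ft^3)
LRF = 501 BF / 60.1 ft^3
LRF = 8.34 BF/ft^3

8.34


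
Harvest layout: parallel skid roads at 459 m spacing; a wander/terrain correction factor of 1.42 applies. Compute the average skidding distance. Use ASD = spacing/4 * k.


Formula: ASD = (spacing / 4) * correction
Uncorrected distance = spacing / 4 = 459 / 4 = 114.75 m
ASD = 114.75 * 1.42 = 163 m

163


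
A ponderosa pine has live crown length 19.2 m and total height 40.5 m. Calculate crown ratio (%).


Formula: Crown Ratio = (Crown Length / Total Height) * 100
CR = (19.2 m / 40.5 m) * 100
CR = 0.4741 * 100 = 47.4%

47.4


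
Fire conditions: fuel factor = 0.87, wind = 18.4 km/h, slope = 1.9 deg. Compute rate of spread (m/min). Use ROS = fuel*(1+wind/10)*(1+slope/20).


Formula: ROS = fuel * (1 + wind/10) * (1 + slope/20)
Wind factor = 1 + 18.4/10 = 2.84
Slope factor = 1 + 1.9/20 = 1.095
ROS = 0.87 * 2.84 * 1.095 = 2.71 m/min

2.71


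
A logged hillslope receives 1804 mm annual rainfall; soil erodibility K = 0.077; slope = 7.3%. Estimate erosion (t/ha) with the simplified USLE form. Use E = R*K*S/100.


Formula: E = R * K * S / 100  (simplified USLE)
R * K = 1804 * 0.077 = 138.908
E = 138.908 * 7.3 / 100 = 10.14 t/ha

10.14


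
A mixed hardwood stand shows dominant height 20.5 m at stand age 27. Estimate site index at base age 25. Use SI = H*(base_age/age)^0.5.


Formula: SI = H_dom * (base_age / age)^0.5
Age ratio = 25 / 27 = 0.92593
sqrt(age_ratio) = 0.96225
SI = 20.5 * 0.96225 = 19.7 m

19.7


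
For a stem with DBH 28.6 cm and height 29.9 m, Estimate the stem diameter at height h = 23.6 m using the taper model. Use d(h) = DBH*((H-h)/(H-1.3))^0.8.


Taper: d(h) = DBH * ((H - h) / (H - 1.3))^0.8
Numerator = H - h = 29.9 - 23.6 = 6.3 m
Denominator = H - 1.3 = 29.9 - 1.3 = 28.6 m
Ratio = 6.3 / 28.6 = 0.22028
d = 28.6 * 0.22028^0.8 = 8.5 cm

8.5


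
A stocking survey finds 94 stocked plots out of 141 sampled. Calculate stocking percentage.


Formula: Stocking % = stocked plots / total plots * 100
Stocking = 94 / 141 * 100
Stocking = 0.6667 * 100 = 66.7%

66.7


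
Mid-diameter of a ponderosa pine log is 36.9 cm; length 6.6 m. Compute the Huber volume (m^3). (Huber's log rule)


Huber: V = Am * L,  Am = pi*(Dm/200)^2
Am = pi*(36.9/200)^2 = 0.106941 m^2
V = 0.106941*6.6 = 0.7058 m^3

0.7058


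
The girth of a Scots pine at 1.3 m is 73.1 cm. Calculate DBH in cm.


Formula: DBH = C / pi
DBH = 73.1 / pi
pi = 3.14159...
DBH = 23.3 cm

23.3


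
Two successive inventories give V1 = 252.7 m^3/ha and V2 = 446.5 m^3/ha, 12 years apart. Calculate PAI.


Formula: PAI = (V_T2 - V_T1) / (T2 - T1)
Volume increment = 446.5 - 252.7 = 193.8 m^3/ha
PAI = 193.8 / 12 = 16.15 m^3/ha/year

16.15


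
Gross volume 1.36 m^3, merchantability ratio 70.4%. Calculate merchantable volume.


Formula: MV = V_total * (merchantable_pct / 100)
Merchantable fraction = 70.4% / 100 = 0.704
MV = 1.36 m^3 * 0.704 = 0.957 m^3

0.957


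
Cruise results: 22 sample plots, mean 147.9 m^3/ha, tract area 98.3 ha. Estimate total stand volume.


Formula: Total Volume = Mean Volume per ha * Total Area
Total Volume = 147.9 m^3/ha * 98.3 ha
Total Volume = 14539 m^3

14539


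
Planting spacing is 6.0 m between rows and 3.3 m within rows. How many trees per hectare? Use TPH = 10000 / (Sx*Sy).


Formula: TPH = 10000 m^2/ha / (spacing_x * spacing_y)
Area per tree = 6.0 m * 3.3 m = 19.8 m^2
TPH = 10000 / 19.8 = 505 trees/ha

505


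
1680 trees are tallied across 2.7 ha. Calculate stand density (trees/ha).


Formula: Stand Density = N_trees / Area_ha
Density = 1680 trees / 2.7 ha
Density = 622 trees/ha

622


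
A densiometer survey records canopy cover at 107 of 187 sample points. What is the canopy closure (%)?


Formula: Canopy closure = covered points / total points * 100
Closure = 107 / 187 * 100
Closure = 0.5722 * 100 = 57.2%

57.2


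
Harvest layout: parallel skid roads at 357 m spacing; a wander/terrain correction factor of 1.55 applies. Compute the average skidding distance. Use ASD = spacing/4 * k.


Formula: ASD = (spacing / 4) * correction
Uncorrected distance = spacing / 4 = 357 / 4 = 89.25 m
ASD = 89.25 * 1.55 = 138 m

138


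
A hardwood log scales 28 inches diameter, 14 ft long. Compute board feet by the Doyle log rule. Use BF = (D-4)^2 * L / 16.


Doyle: BF = (D - 4)^2 * L / 16
Adjusted diameter = 28 - 4 = 24 in
(D-4)^2 = 24^2 = 576
BF = 576 * 14 / 16 = 504 BF

504


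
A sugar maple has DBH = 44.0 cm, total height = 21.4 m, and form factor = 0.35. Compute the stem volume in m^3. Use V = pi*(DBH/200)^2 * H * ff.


Formula: V = pi * (DBH/200)^2 * H * ff
Radius = DBH/200 = 44.0/200 = 0.22 m
Radius^2 = 0.22^2 = 0.0484 m^2
V = pi * 0.0484 * 21.4 * 0.35
V = 1.139 m^3

1.139


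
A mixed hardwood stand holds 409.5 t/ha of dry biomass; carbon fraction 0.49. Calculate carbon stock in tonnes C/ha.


Formula: Carbon Stock = Biomass * Carbon Fraction
C = 409.5 t/ha * 0.49
C = 200.7 t C/ha

200.7


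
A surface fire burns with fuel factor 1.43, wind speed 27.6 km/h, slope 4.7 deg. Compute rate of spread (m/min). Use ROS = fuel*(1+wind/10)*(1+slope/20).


Formula: ROS = fuel * (1 + wind/10) * (1 + slope/20)
Wind factor = 1 + 27.6/10 = 3.76
Slope factor = 1 + 4.7/20 = 1.235
ROS = 1.43 * 3.76 * 1.235 = 6.64 m/min

6.64


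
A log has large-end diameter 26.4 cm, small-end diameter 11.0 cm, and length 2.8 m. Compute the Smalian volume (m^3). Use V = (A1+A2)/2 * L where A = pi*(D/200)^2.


Smalian: V = (A1 + A2)/2 * L,  A = pi*(D/200)^2
A1 = pi*(26.4/200)^2 = 0.054739 m^2
A2 = pi*(11.0/200)^2 = 0.009503 m^2
V = (0.054739+0.009503)/2*2.8 = 0.0899 m^3

0.0899


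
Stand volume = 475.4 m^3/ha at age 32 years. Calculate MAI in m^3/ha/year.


Formula: MAI = Total Volume / Stand Age
MAI = 475.4 m^3/ha / 32 years
MAI = 14.86 m^3/ha/year

14.86


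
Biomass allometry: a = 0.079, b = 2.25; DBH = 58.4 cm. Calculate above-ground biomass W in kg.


Formula: W = a * DBH^b  (allometric power law)
DBH^b = 58.4^2.25 = 9428.2026
W = 0.079 * 9428.2026 = 744.8 kg

744.8


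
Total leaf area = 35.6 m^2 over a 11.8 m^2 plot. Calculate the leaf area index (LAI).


Formula: LAI = total leaf area / ground area  (dimensionless)
LAI = 35.6 m^2 / 11.8 m^2
LAI = 3.02

3.02


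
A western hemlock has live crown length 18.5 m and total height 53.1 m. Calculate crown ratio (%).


Formula: Crown Ratio = (Crown Length / Total Height) * 100
CR = (18.5 m / 53.1 m) * 100
CR = 0.3484 * 100 = 34.8%

34.8


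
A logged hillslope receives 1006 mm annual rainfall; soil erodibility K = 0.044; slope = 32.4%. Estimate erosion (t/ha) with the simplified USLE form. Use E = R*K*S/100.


Formula: E = R * K * S / 100  (simplified USLE)
R * K = 1006 * 0.044 = 44.264
E = 44.264 * 32.4 / 100 = 14.34 t/ha

14.34


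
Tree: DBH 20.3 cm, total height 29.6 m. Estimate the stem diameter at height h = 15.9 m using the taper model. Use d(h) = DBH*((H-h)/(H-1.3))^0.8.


Taper: d(h) = DBH * ((H - h) / (H - 1.3))^0.8
Numerator = H - h = 29.6 - 15.9 = 13.7 m
Denominator = H - 1.3 = 29.6 - 1.3 = 28.3 m
Ratio = 13.7 / 28.3 = 0.4841
d = 20.3 * 0.4841^0.8 = 11.4 cm

11.4


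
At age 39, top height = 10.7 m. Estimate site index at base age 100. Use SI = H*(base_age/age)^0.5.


Formula: SI = H_dom * (base_age / age)^0.5
Age ratio = 100 / 39 = 2.5641
sqrt(age_ratio) = 1.60128
SI = 10.7 * 1.60128 = 17.1 m

17.1


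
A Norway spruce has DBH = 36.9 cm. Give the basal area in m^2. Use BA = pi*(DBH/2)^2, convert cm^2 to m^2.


Formula: BA = pi * (DBH/2)^2 / 10000  (cm^2 to m^2)
Radius = DBH/2 = 36.9/2 = 18.45 cm
BA = pi * 18.45^2 / 10000
   = 1069.406 cm^2 / 10000
   = 0.1069 m^2

0.1069


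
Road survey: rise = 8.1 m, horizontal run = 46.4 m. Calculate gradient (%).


Formula: Gradient = rise / run * 100
Gradient = 8.1 / 46.4 * 100 = 17.5%

17.5
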